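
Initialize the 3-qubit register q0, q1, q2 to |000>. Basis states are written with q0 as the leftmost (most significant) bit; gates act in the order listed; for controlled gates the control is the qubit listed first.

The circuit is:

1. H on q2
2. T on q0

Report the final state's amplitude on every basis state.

After the circuit, the state carries amplitude sqrt(2)/2 on |000>, sqrt(2)/2 on |001>, and 0 on every other basis state.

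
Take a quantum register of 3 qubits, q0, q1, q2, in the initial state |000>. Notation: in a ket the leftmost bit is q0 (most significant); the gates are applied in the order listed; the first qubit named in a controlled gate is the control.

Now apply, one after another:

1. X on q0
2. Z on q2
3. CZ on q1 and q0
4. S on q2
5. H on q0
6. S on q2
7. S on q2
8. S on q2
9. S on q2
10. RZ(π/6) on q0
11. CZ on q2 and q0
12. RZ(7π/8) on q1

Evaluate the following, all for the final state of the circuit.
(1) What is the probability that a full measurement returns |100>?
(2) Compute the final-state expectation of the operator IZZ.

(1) A full measurement returns |100> with probability 1/2. Key observation: gates 6-9 undo each other exactly, leaving only the rest of the circuit to track.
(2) In the final state, IZZ has expectation 1.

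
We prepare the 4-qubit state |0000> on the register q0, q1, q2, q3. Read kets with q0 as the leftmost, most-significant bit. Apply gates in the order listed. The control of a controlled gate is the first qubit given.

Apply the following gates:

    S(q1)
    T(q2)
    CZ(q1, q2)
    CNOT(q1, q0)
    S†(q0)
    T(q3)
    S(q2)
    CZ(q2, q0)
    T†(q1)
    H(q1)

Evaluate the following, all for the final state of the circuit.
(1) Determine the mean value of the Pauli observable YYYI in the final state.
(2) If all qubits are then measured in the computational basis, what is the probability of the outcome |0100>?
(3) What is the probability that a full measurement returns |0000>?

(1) The observable YYYI averages to 0.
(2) A full measurement returns |0100> with probability 1/2.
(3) The probability of measuring |0000> is 1/2.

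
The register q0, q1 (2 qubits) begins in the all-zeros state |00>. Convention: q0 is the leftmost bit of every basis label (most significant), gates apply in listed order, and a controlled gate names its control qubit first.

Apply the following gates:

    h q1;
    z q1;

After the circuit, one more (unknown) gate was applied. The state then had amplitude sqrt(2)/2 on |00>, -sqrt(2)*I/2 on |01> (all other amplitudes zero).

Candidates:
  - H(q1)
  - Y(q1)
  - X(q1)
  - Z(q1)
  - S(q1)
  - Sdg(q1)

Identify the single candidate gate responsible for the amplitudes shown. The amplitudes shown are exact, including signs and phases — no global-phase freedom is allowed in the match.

The applied gate was S(q1).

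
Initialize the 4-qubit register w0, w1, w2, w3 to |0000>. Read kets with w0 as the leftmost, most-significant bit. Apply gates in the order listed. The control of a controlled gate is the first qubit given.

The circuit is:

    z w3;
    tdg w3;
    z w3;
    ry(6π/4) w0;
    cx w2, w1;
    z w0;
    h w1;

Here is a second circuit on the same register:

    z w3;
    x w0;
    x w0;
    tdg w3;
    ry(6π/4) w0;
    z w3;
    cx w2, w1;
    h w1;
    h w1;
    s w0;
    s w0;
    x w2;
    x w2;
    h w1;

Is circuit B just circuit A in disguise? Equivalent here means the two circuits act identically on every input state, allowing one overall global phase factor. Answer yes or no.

Yes — the two circuits implement the same unitary up to a global phase.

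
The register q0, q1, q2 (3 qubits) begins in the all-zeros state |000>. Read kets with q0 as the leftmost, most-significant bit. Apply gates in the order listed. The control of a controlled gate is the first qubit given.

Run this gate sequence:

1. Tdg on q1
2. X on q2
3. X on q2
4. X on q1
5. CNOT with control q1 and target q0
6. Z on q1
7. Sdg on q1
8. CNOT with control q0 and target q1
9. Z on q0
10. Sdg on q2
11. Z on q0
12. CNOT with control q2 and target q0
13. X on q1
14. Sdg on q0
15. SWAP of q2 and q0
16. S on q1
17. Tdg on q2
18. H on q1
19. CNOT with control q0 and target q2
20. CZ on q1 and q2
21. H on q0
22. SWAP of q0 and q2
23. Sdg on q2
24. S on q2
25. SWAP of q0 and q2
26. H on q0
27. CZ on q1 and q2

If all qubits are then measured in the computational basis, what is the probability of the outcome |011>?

Outcome |011> occurs with probability 1/2.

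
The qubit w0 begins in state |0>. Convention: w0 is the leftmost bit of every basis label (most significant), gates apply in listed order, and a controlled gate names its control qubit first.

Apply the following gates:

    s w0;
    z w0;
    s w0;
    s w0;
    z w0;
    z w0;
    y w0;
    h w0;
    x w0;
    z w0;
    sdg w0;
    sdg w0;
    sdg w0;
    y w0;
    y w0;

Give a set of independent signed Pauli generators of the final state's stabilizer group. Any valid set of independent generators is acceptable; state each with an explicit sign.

One valid set of independent stabilizer generators is +Y (any independent generating set of the same group is equally correct).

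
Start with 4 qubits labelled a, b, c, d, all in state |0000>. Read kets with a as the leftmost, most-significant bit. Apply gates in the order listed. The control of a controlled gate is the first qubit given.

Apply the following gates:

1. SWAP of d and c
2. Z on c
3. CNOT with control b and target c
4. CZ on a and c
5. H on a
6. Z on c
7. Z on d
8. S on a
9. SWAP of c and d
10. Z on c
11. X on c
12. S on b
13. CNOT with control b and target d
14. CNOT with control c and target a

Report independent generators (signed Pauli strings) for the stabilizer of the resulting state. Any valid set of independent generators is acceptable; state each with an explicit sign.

The final state is stabilized by the group generated by -YIII, +IZII, -IIZI, +IIIZ; other independent generating sets are equally valid.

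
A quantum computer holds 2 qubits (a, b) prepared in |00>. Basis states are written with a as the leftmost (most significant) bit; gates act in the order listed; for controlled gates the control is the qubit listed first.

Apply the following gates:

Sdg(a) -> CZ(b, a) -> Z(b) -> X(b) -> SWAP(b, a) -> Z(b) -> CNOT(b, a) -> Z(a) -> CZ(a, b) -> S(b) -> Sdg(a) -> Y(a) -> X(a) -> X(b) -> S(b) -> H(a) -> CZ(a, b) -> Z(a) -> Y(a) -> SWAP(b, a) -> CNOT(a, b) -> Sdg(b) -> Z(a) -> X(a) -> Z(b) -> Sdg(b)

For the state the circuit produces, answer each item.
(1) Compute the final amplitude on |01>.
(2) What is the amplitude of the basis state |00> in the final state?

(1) The amplitude on |01> is sqrt(2)/2.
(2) The final state's coefficient on |00> equals sqrt(2)/2.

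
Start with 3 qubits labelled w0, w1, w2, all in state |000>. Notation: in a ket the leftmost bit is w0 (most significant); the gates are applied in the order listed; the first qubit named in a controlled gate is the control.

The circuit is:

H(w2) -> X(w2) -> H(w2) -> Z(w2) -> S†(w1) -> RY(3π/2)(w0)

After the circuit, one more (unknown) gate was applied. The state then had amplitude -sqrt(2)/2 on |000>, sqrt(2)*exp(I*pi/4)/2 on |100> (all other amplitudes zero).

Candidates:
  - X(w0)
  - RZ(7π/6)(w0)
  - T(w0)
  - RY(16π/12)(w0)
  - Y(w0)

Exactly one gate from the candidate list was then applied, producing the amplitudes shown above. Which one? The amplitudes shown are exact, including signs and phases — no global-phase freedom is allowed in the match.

It was T(w0) that produced the state shown.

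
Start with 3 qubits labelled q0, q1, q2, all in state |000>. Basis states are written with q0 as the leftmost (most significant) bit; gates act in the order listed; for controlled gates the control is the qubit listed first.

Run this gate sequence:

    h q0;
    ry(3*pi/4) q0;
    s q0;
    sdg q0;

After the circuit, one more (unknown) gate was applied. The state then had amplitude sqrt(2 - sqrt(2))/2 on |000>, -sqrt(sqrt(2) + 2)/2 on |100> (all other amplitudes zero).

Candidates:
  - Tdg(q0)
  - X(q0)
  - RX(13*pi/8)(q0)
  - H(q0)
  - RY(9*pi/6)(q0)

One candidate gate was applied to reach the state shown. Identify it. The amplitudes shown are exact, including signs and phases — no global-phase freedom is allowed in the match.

The applied gate was H(q0). Key observation: steps 3-4 multiply out to the identity, so the circuit reduces to the remaining gates.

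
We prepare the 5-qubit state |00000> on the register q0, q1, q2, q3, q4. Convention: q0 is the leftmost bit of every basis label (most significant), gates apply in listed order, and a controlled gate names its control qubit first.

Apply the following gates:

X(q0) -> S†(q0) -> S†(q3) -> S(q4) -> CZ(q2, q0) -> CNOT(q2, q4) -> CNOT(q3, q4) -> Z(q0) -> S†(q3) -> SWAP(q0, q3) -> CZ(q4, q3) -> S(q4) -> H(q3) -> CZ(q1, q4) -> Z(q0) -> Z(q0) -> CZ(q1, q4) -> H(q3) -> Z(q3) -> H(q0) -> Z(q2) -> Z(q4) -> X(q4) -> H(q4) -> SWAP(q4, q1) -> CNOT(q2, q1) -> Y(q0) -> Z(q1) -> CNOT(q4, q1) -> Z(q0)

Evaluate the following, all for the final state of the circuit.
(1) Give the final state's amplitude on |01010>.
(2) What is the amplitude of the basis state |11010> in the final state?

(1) The final state's coefficient on |01010> equals -1/2. Key observation: steps 13-18 multiply out to the identity, so the circuit reduces to the remaining gates.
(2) |11010> carries amplitude -1/2 in the final state.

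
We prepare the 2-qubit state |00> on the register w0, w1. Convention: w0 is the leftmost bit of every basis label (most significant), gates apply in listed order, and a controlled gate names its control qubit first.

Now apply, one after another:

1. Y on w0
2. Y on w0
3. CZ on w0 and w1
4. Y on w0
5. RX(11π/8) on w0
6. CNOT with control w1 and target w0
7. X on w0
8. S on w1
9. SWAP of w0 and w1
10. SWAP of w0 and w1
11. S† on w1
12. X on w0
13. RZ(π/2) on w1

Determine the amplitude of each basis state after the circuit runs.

The resulting statevector has amplitude -exp(3*I*pi/4)*sin(5*pi/16) on |00>, 0 on |01>, -exp(I*pi/4)*cos(5*pi/16) on |10>, 0 on |11>. Key observation: steps 7-12 multiply out to the identity, so the circuit reduces to the remaining gates.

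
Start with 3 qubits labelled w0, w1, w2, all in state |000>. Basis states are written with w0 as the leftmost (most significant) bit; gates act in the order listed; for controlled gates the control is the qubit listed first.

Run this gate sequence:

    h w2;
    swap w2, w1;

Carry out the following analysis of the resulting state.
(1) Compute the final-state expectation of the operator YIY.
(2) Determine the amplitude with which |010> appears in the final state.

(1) In the final state, YIY has expectation 0.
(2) The final state's coefficient on |010> equals sqrt(2)/2.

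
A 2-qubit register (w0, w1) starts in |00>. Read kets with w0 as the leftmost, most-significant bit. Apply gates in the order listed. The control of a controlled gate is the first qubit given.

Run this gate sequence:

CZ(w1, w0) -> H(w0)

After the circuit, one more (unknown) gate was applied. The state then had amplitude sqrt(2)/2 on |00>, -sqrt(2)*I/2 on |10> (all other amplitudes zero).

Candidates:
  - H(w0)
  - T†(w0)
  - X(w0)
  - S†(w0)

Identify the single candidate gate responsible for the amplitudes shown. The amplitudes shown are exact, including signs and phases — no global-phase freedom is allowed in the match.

It was S†(w0) that produced the state shown.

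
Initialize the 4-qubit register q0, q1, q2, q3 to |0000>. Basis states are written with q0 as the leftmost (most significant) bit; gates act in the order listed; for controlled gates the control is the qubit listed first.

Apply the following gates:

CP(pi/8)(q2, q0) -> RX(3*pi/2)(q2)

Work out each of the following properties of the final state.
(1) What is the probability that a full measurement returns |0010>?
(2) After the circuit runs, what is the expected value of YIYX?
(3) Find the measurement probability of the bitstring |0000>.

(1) A full measurement returns |0010> with probability 1/2.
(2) In the final state, YIYX has expectation 0.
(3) The probability of measuring |0000> is 1/2.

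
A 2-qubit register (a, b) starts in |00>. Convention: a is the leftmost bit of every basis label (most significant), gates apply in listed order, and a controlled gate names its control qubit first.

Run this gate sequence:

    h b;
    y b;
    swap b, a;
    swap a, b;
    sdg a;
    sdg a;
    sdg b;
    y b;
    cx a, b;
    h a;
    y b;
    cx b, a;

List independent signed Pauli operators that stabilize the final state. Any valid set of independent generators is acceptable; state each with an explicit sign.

One valid set of independent stabilizer generators is +XI, +IY (any independent generating set of the same group is equally correct).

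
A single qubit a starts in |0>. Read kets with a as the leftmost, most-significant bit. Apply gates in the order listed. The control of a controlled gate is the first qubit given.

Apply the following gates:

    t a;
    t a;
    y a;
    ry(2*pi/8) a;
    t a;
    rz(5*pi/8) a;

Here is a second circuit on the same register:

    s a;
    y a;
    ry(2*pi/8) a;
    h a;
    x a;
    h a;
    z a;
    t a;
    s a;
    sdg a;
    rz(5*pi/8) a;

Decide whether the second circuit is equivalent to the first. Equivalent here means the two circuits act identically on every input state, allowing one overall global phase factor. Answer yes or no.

Yes: on every input state the two circuits agree up to one overall phase factor.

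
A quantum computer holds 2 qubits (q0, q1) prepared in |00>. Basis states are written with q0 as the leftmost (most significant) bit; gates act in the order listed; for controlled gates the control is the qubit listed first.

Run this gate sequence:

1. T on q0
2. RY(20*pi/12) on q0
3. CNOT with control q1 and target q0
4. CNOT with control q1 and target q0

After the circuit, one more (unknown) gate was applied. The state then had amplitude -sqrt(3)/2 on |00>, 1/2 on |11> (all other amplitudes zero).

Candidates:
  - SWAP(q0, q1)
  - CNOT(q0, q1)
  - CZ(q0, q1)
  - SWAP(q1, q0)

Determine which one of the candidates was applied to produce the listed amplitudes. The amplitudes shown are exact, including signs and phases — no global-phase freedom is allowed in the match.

The unique candidate consistent with the amplitudes is CNOT(q0, q1). Key observation: the block from step 3 through step 4 cancels to the identity and can be dropped.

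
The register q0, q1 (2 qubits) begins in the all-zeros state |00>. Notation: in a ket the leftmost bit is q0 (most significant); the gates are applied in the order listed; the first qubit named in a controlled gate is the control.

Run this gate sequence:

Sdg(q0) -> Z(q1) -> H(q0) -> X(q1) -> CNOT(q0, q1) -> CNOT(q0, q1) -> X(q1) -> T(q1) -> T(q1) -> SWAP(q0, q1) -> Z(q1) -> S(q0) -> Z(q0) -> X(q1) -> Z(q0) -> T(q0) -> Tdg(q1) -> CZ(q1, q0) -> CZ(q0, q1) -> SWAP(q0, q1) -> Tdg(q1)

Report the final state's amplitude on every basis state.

The resulting statevector has amplitude -sqrt(2)/2 on |00>, 0 on |01>, -sqrt(2)*exp(3*I*pi/4)/2 on |10>, 0 on |11>. Key observation: steps 5-6 multiply out to the identity, so the circuit reduces to the remaining gates.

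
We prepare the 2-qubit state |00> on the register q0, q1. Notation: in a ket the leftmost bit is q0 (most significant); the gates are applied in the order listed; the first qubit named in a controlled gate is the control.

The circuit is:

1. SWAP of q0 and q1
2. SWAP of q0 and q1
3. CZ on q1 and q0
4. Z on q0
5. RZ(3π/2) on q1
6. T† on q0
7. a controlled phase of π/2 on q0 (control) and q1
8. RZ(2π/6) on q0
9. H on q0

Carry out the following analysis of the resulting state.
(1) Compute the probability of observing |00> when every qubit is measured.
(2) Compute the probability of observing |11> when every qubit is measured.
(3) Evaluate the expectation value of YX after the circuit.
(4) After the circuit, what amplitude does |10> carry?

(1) A full measurement returns |00> with probability 1/2.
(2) A full measurement returns |11> with probability 0.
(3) The expectation value of YX is 0.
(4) The amplitude on |10> is -sqrt(2)*exp(I*pi/12)/2.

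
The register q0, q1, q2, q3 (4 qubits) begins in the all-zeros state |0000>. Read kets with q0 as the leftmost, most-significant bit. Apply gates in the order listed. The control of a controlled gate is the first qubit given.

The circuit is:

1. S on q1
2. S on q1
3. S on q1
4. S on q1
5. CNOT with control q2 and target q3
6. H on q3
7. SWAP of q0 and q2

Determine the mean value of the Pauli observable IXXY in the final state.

The expectation value of IXXY is 0.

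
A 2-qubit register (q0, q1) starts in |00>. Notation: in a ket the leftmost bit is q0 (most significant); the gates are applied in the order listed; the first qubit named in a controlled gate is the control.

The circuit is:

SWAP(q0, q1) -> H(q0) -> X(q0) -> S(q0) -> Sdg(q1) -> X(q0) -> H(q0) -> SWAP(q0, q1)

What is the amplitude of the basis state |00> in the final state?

The amplitude on |00> is 1/2 + I/2.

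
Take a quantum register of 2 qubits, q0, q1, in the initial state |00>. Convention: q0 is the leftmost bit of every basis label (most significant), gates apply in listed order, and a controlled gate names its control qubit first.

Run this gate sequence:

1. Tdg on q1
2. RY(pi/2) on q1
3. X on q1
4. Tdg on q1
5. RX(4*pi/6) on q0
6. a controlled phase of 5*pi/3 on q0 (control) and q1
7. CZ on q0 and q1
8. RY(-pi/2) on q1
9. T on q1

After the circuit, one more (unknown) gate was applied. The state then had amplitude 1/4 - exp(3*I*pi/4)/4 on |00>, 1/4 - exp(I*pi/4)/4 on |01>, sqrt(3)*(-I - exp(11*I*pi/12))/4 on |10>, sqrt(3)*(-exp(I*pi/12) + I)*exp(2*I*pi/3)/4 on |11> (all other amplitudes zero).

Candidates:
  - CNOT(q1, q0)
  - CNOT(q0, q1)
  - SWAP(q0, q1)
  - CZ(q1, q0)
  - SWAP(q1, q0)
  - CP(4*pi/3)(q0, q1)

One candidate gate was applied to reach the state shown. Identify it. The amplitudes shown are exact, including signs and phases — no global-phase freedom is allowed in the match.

The applied gate was CZ(q1, q0).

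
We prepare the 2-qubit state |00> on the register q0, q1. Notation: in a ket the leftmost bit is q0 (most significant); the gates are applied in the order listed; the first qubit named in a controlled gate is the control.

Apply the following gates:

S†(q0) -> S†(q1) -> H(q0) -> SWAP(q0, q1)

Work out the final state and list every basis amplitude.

After the circuit, the state carries amplitude sqrt(2)/2 on |00>, sqrt(2)/2 on |01>, 0 on |10>, 0 on |11>.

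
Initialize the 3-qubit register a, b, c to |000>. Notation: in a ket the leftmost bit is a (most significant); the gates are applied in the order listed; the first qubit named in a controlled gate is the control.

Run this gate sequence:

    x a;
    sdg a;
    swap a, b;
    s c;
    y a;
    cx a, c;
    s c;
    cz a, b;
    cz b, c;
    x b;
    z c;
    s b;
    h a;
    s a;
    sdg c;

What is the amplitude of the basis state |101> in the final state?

The final state's coefficient on |101> equals sqrt(2)*I/2.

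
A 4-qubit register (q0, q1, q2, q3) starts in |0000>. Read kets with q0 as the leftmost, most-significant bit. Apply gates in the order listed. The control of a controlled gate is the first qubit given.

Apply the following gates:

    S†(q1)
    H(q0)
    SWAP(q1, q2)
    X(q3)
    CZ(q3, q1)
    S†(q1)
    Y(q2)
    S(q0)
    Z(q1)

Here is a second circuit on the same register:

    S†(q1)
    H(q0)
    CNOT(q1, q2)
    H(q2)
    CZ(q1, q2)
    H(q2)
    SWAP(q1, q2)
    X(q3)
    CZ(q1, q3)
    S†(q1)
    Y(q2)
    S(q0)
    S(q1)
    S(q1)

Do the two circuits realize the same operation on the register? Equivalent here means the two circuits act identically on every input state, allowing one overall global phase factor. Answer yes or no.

Yes, they are equivalent — the unitaries differ by at most a global phase.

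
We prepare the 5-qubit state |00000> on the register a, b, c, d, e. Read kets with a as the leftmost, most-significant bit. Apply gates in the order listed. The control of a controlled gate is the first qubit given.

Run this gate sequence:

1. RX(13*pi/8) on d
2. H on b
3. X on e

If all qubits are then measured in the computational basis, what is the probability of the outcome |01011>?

A full measurement returns |01011> with probability 1/4 - sqrt(2 - sqrt(2))/8.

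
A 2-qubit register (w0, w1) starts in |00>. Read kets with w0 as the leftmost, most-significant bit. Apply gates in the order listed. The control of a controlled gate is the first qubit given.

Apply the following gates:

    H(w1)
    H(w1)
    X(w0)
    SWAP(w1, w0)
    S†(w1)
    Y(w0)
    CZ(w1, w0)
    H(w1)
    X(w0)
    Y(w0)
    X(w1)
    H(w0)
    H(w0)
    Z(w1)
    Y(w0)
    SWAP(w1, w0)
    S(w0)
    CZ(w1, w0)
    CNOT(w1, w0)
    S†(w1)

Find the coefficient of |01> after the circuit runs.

The final state's coefficient on |01> equals 0. Key observation: steps 1-2 multiply out to the identity, so the circuit reduces to the remaining gates.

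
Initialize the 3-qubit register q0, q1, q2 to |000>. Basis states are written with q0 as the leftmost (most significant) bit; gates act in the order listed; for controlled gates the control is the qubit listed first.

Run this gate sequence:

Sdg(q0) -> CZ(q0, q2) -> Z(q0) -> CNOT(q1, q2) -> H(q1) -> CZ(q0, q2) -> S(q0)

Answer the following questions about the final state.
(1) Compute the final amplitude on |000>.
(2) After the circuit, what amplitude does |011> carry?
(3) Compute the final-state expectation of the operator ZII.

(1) The amplitude on |000> is sqrt(2)/2.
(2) The amplitude on |011> is 0.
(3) The observable ZII averages to 1.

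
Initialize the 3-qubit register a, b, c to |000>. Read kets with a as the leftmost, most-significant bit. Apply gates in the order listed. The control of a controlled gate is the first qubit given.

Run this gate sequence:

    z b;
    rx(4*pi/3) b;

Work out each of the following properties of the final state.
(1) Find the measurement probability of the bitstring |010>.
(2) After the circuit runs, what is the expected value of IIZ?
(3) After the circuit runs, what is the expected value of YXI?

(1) A full measurement returns |010> with probability 3/4.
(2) In the final state, IIZ has expectation 1.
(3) In the final state, YXI has expectation 0.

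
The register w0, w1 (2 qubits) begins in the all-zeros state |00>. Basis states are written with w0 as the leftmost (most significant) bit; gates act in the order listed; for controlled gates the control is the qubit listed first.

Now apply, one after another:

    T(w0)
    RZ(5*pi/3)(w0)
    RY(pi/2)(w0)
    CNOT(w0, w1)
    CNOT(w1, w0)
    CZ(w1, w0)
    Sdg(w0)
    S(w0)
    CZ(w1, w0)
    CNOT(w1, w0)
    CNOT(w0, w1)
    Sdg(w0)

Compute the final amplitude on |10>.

|10> carries amplitude sqrt(2)*exp(2*I*pi/3)/2 in the final state. Key observation: steps 4-11 multiply out to the identity, so the circuit reduces to the remaining gates.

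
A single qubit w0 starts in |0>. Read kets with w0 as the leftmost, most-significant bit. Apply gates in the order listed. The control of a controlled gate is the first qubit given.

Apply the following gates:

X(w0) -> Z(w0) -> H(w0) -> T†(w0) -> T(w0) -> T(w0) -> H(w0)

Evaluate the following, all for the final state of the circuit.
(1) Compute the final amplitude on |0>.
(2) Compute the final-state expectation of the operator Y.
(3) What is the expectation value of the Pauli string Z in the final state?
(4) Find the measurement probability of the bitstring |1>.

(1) The amplitude on |0> is -1/2 + exp(I*pi/4)/2.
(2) In the final state, Y has expectation sqrt(2)/2.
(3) The observable Z averages to -sqrt(2)/2.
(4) The probability of measuring |1> is sqrt(2)/4 + 1/2.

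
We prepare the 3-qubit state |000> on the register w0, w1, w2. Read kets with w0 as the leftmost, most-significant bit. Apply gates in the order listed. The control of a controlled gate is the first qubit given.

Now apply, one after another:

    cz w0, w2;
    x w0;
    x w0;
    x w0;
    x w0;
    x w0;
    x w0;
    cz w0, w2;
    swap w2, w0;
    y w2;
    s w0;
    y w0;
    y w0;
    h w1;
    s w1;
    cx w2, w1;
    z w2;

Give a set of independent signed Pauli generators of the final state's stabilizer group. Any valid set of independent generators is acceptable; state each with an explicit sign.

One valid set of independent stabilizer generators is -IYI, +ZII, -IIZ (any independent generating set of the same group is equally correct). Key observation: the block from step 1 through step 8 cancels to the identity and can be dropped.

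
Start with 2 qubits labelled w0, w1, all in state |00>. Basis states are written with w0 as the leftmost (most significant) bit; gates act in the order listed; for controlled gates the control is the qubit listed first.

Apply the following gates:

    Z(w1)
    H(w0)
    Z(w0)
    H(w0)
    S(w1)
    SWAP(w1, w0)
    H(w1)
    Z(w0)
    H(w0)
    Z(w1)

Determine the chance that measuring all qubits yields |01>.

A full measurement returns |01> with probability 1/4.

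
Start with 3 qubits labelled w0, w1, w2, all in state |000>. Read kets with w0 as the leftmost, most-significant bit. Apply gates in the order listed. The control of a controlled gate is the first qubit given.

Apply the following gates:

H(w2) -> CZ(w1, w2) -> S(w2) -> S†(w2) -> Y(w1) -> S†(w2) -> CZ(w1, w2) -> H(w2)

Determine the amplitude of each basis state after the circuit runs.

The resulting statevector has amplitude -1/2 + I/2 on |010>, 1/2 + I/2 on |011>, and 0 on every other basis state.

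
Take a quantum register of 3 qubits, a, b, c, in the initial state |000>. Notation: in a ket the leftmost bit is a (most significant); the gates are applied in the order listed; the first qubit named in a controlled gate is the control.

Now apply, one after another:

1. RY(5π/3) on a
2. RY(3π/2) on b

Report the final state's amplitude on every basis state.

After the circuit, the state carries amplitude sqrt(6)/4 on |000>, 0 on |001>, -sqrt(6)/4 on |010>, 0 on |011>, -sqrt(2)/4 on |100>, 0 on |101>, sqrt(2)/4 on |110>, 0 on |111>.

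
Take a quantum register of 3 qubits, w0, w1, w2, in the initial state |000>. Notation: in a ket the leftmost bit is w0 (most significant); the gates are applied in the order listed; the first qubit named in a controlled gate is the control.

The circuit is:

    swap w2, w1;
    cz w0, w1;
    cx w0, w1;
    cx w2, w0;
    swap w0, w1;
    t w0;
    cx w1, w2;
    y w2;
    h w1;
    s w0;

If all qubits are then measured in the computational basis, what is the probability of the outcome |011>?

Outcome |011> occurs with probability 1/2.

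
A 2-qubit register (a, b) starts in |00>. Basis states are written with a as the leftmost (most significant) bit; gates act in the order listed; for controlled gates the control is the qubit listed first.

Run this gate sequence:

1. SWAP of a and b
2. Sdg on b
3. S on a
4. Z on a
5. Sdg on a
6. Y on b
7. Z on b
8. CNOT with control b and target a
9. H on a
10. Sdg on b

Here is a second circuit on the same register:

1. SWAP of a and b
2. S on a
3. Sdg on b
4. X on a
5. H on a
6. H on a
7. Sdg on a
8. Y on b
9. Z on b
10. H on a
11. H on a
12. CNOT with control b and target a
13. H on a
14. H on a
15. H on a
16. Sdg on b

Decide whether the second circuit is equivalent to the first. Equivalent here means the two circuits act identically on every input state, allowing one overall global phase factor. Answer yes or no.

No: there is an input state on which the two circuits produce genuinely different outputs (not merely differing by a phase).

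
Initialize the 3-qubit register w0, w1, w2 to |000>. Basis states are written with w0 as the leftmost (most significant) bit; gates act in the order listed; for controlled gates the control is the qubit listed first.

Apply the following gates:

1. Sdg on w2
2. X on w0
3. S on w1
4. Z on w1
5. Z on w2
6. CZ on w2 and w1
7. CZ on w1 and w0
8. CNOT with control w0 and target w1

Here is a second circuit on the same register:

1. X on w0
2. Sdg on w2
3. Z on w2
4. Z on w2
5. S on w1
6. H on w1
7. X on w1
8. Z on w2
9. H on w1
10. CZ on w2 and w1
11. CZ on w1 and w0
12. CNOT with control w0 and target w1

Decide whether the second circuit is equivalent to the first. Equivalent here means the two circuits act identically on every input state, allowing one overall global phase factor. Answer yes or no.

Yes, they are equivalent — the unitaries differ by at most a global phase.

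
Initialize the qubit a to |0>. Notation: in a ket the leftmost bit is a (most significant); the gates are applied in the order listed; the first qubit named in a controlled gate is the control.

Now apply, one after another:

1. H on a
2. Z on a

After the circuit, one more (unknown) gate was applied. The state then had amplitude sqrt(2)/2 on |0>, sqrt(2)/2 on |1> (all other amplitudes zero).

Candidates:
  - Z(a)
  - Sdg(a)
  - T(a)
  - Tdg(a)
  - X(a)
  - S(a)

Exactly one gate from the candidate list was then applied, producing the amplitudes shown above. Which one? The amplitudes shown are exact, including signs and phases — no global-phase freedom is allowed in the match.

The applied gate was Z(a).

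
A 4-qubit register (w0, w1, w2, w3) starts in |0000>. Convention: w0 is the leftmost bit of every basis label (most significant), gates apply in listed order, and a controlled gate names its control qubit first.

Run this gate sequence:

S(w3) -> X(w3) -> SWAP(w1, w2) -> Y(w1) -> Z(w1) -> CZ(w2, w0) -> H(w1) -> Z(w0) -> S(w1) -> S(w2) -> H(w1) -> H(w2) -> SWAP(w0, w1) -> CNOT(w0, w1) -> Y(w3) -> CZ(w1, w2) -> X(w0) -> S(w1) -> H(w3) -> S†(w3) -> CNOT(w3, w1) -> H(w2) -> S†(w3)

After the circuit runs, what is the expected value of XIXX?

The observable XIXX averages to 1.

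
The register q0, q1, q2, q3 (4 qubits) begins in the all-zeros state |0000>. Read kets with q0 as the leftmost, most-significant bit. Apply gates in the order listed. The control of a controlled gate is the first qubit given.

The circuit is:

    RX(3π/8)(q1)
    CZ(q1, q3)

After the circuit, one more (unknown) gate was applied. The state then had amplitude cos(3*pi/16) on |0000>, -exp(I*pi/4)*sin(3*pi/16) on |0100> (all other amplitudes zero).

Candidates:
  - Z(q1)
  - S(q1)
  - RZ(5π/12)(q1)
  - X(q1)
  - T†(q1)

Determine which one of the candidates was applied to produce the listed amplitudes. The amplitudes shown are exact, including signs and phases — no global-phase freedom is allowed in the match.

It was T†(q1) that produced the state shown.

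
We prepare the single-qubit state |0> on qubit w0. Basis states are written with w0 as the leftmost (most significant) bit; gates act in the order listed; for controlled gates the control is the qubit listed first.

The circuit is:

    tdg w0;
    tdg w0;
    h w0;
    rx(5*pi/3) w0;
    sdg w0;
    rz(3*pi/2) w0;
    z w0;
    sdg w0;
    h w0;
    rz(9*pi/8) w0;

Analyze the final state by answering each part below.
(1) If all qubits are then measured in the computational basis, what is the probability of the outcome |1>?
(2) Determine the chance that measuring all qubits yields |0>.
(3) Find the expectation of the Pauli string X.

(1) A full measurement returns |1> with probability 1/2.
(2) A full measurement returns |0> with probability 1/2.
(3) In the final state, X has expectation (1 - exp(I*pi/4))*exp(3*I*pi/8)/2.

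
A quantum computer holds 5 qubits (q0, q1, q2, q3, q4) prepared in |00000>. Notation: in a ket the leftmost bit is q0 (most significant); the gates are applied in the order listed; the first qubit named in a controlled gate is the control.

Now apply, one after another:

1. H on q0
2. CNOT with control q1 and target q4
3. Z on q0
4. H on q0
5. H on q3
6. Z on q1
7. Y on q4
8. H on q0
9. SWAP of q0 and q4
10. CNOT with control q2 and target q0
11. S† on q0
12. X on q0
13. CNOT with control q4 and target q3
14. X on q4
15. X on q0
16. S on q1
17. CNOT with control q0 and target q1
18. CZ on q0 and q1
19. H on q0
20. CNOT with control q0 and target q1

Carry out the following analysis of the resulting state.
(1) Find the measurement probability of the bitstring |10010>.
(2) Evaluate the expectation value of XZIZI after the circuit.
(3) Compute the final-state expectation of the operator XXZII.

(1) The probability of measuring |10010> is 1/8.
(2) In the final state, XZIZI has expectation 0.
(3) In the final state, XXZII has expectation -1.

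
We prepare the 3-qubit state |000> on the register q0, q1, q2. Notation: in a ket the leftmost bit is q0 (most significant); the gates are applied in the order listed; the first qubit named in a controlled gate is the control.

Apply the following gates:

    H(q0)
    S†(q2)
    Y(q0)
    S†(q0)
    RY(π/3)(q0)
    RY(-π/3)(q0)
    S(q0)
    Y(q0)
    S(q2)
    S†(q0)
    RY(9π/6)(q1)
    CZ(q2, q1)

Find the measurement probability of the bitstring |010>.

A full measurement returns |010> with probability 1/4. Key observation: the block from step 2 through step 9 cancels to the identity and can be dropped.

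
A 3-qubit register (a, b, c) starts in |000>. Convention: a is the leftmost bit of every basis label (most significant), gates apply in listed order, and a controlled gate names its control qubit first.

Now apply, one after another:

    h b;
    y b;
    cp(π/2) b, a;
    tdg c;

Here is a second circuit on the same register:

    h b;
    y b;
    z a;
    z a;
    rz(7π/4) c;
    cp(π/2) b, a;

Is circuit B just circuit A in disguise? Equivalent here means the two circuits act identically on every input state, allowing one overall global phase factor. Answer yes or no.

Yes: on every input state the two circuits agree up to one overall phase factor.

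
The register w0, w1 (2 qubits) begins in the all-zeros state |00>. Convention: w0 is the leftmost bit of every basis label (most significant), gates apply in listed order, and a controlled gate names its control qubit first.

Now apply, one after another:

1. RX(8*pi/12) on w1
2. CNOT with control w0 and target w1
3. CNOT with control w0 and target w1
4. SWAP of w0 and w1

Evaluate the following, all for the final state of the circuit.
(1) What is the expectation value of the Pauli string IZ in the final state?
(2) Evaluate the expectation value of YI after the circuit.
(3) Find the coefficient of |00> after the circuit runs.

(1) In the final state, IZ has expectation 1. Key observation: steps 2-3 multiply out to the identity, so the circuit reduces to the remaining gates.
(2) The expectation value of YI is -sqrt(3)/2.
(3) The amplitude on |00> is 1/2.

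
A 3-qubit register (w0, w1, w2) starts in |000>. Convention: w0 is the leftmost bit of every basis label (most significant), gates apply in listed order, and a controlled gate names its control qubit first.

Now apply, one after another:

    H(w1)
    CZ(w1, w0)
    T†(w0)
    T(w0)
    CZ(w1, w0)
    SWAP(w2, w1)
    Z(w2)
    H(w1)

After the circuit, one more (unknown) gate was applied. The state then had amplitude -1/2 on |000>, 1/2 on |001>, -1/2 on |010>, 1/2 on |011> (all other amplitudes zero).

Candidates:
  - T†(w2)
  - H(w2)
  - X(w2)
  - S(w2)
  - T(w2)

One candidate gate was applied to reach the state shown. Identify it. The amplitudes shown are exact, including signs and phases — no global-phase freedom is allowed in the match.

The unique candidate consistent with the amplitudes is X(w2).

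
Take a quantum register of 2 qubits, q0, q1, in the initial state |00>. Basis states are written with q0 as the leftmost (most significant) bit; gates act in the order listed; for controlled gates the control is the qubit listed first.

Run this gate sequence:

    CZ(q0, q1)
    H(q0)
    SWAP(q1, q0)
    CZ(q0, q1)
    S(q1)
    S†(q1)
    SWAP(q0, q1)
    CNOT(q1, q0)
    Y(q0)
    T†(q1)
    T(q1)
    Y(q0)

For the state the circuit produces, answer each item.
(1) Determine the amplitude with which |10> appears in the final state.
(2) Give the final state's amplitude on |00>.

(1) The amplitude on |10> is sqrt(2)/2.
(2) |00> carries amplitude sqrt(2)/2 in the final state.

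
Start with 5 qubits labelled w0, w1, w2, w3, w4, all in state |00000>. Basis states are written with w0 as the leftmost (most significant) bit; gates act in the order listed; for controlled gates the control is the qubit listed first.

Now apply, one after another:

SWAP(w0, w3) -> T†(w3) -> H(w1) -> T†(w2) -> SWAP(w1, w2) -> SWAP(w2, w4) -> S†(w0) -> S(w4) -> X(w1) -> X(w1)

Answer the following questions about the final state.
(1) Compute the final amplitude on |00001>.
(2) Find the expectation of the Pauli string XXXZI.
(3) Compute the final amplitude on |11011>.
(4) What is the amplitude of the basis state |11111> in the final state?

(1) |00001> carries amplitude sqrt(2)*I/2 in the final state. Key observation: gates 9-10 undo each other exactly, leaving only the rest of the circuit to track.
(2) The observable XXXZI averages to 0.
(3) |11011> carries amplitude 0 in the final state.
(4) The amplitude on |11111> is 0.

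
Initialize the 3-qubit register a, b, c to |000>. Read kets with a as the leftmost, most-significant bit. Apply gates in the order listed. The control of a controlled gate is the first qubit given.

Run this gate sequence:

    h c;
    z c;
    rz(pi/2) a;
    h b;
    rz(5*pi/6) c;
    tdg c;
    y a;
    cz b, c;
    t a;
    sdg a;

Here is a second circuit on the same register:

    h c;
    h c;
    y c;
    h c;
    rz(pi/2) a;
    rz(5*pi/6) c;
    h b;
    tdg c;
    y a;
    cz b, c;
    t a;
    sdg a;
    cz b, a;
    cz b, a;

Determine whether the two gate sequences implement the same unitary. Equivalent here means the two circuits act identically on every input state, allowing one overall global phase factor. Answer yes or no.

No: there is an input state on which the two circuits produce genuinely different outputs (not merely differing by a phase).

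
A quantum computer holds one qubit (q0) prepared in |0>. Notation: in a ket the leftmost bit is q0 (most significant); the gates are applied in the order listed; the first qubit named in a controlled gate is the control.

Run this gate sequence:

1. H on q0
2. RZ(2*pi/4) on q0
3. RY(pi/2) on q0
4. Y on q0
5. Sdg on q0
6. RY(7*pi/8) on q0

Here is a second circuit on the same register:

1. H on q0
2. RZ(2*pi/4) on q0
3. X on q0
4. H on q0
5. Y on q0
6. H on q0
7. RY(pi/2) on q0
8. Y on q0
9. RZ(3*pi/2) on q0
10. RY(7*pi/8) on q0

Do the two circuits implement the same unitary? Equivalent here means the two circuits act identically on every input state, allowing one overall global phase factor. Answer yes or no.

No, they are not equivalent — no single phase factor reconciles the two unitaries.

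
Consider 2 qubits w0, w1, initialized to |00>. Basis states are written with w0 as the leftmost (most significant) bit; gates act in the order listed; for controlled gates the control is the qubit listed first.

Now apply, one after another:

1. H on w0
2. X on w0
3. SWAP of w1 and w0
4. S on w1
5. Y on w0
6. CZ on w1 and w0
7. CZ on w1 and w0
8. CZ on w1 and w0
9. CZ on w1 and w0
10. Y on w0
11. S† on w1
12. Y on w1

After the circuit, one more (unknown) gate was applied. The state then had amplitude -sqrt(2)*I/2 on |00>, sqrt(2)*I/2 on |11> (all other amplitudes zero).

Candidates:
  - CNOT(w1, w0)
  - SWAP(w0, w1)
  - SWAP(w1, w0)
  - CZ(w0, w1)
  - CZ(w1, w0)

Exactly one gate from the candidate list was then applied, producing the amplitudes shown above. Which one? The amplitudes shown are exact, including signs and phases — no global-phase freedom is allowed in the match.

It was CNOT(w1, w0) that produced the state shown.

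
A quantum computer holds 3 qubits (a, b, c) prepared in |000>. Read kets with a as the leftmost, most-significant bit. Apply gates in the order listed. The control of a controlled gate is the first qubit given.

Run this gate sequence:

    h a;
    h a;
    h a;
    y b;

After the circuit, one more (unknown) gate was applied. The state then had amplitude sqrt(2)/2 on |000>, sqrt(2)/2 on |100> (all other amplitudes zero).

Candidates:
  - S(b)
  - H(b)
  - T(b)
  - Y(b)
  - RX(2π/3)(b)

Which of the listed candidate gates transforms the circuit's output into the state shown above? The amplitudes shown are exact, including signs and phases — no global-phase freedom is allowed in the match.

It was Y(b) that produced the state shown. Key observation: steps 2-3 multiply out to the identity, so the circuit reduces to the remaining gates.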